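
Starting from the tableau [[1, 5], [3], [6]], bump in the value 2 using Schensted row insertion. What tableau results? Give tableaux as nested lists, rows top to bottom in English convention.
In row 1, 2 replaces 5 (the leftmost entry greater than 2); 5 is bumped to row 2. 5 is appended to row 2. The new tableau is [[1, 2], [3, 5], [6]].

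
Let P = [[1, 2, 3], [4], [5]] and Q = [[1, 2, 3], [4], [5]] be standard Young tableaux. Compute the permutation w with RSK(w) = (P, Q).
1 2 5 4 3

Reverse RSK: for i = n, n-1, ..., 1, locate i in Q, remove the corresponding corner cell from P, and reverse-bump its entry up through P; the value ejected from row 1 is w(i).

So w = 1 2 5 4 3.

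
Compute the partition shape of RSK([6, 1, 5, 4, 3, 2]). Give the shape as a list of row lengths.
[2, 1, 1, 1, 1]

Row-insert each entry into an empty tableau.

After inserting 6: P = [[6]].
After inserting 1: P = [[1], [6]].
After inserting 5: P = [[1, 5], [6]].
After inserting 4: P = [[1, 4], [5], [6]].
After inserting 3: P = [[1, 3], [4], [5], [6]].
After inserting 2: P = [[1, 2], [3], [4], [5], [6]].

The final insertion tableau P = [[1, 2], [3], [4], [5], [6]] has shape [2, 1, 1, 1, 1].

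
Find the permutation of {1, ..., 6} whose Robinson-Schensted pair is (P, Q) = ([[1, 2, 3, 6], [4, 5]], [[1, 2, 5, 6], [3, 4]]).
Reverse the RSK construction: for i from n down to 1, find the cell of Q containing i, remove the entry at that cell from P, and reverse-bump it up through P; the value ejected from row 1 is w(i).

Step i=6: Q has 6 at row 1, column 4; remove that cell from P, ejecting 6. So w(6) = 6. P is now [[1, 2, 3], [4, 5]].
Step i=5: Q has 5 at row 1, column 3; remove that cell from P, ejecting 3. So w(5) = 3. P is now [[1, 2], [4, 5]].
Step i=4: Q has 4 at row 2, column 2; remove 5 from row 2 of P and reverse-bump: 5 enters row 1 and ejects 2. So w(4) = 2. P is now [[1, 5], [4]].
Step i=3: Q has 3 at row 2, column 1; remove 4 from row 2 of P and reverse-bump: 4 enters row 1 and ejects 1. So w(3) = 1. P is now [[4, 5]].
Step i=2: Q has 2 at row 1, column 2; remove that cell from P, ejecting 5. So w(2) = 5. P is now [[4]].
Step i=1: Q has 1 at row 1, column 1; remove that cell from P, ejecting 4. So w(1) = 4. P is now [].

So w = 4 5 1 2 3 6.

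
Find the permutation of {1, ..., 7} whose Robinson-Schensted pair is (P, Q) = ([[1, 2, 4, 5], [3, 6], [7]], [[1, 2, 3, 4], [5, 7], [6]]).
1 3 4 7 6 2 5

Reverse the RSK construction: for i from n down to 1, find the cell of Q containing i, remove the entry at that cell from P, and reverse-bump it up through P; the value ejected from row 1 is w(i).

Step i=7: Q has 7 at row 2, column 2; remove 6 from row 2 of P and reverse-bump: 6 enters row 1 and ejects 5. So w(7) = 5. P is now [[1, 2, 4, 6], [3], [7]].
Step i=6: Q has 6 at row 3, column 1; remove 7 from row 3 of P and reverse-bump: 7 enters row 2 and ejects 3; 3 enters row 1 and ejects 2. So w(6) = 2. P is now [[1, 3, 4, 6], [7]].
Step i=5: Q has 5 at row 2, column 1; remove 7 from row 2 of P and reverse-bump: 7 enters row 1 and ejects 6. So w(5) = 6. P is now [[1, 3, 4, 7]].
Step i=4: Q has 4 at row 1, column 4; remove that cell from P, ejecting 7. So w(4) = 7. P is now [[1, 3, 4]].
Step i=3: Q has 3 at row 1, column 3; remove that cell from P, ejecting 4. So w(3) = 4. P is now [[1, 3]].
Step i=2: Q has 2 at row 1, column 2; remove that cell from P, ejecting 3. So w(2) = 3. P is now [[1]].
Step i=1: Q has 1 at row 1, column 1; remove that cell from P, ejecting 1. So w(1) = 1. P is now [].

So w = 1 3 4 7 6 2 5.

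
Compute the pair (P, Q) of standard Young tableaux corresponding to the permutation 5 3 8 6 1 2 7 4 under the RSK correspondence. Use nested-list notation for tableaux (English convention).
P = [[1, 2, 4], [3, 6, 7], [5, 8]], Q = [[1, 3, 7], [2, 4, 8], [5, 6]]

Insert each entry of the permutation into P by Schensted row insertion, recording in Q the position of each new cell.

After inserting 5: P = [[5]].
After inserting 3: P = [[3], [5]].
After inserting 8: P = [[3, 8], [5]].
After inserting 6: P = [[3, 6], [5, 8]].
After inserting 1: P = [[1, 6], [3, 8], [5]].
After inserting 2: P = [[1, 2], [3, 6], [5, 8]].
After inserting 7: P = [[1, 2, 7], [3, 6], [5, 8]].
After inserting 4: P = [[1, 2, 4], [3, 6, 7], [5, 8]].

So P = [[1, 2, 4], [3, 6, 7], [5, 8]], Q = [[1, 3, 7], [2, 4, 8], [5, 6]].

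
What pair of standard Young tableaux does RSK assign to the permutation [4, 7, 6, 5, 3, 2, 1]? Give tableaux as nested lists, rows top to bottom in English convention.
P = [[1, 5], [2], [3], [4], [6], [7]], Q = [[1, 2], [3], [4], [5], [6], [7]]

Insert each entry of the permutation into P by Schensted row insertion, recording in Q the position of each new cell.

Insert 4: appended to row 1. P = [[4]], Q = [[1]].
Insert 7: appended to row 1. P = [[4, 7]], Q = [[1, 2]].
Insert 6: 6 bumps 7 from row 1; 7 starts row 2. P = [[4, 6], [7]], Q = [[1, 2], [3]].
Insert 5: 5 bumps 6 from row 1; 6 bumps 7 from row 2; 7 starts row 3. P = [[4, 5], [6], [7]], Q = [[1, 2], [3], [4]].
Insert 3: 3 bumps 4 from row 1; 4 bumps 6 from row 2; 6 bumps 7 from row 3; 7 starts row 4. P = [[3, 5], [4], [6], [7]], Q = [[1, 2], [3], [4], [5]].
Insert 2: 2 bumps 3 from row 1; 3 bumps 4 from row 2; 4 bumps 6 from row 3; 6 bumps 7 from row 4; 7 starts row 5. P = [[2, 5], [3], [4], [6], [7]], Q = [[1, 2], [3], [4], [5], [6]].
Insert 1: 1 bumps 2 from row 1; 2 bumps 3 from row 2; 3 bumps 4 from row 3; 4 bumps 6 from row 4; 6 bumps 7 from row 5; 7 starts row 6. P = [[1, 5], [2], [3], [4], [6], [7]], Q = [[1, 2], [3], [4], [5], [6], [7]].

So P = [[1, 5], [2], [3], [4], [6], [7]], Q = [[1, 2], [3], [4], [5], [6], [7]].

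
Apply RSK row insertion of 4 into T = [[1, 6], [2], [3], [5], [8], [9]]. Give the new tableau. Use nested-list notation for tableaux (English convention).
[[1, 4], [2, 6], [3], [5], [8], [9]]

In row 1, 4 replaces 6 (the leftmost entry greater than 4); 6 is bumped to row 2. 6 is appended to row 2. The new tableau is [[1, 4], [2, 6], [3], [5], [8], [9]].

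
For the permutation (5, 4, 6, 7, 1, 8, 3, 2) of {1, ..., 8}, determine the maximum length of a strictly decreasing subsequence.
4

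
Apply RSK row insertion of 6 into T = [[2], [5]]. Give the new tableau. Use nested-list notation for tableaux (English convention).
[[2, 6], [5]]

6 is larger than every entry of row 1, so it is appended to row 1. The new tableau is [[2, 6], [5]].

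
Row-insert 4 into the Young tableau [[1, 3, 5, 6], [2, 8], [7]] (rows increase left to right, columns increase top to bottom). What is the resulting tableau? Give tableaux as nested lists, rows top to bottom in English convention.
[[1, 3, 4, 6], [2, 5], [7, 8]]

In row 1, 4 replaces 5 (the leftmost entry greater than 4); 5 is bumped to row 2. In row 2, 5 replaces 8 (the leftmost entry greater than 5); 8 is bumped to row 3. 8 is appended to row 3. The new tableau is [[1, 3, 4, 6], [2, 5], [7, 8]].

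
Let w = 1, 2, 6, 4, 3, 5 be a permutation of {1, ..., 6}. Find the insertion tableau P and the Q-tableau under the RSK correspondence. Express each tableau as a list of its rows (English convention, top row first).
P = [[1, 2, 3, 5], [4], [6]], Q = [[1, 2, 3, 6], [4], [5]]

Insert each entry of the permutation into P by Schensted row insertion, recording in Q the position of each new cell.

Insert 1: appended to row 1. P = [[1]].
Insert 2: appended to row 1. P = [[1, 2]].
Insert 6: appended to row 1. P = [[1, 2, 6]].
Insert 4: 4 bumps 6 from row 1; 6 starts row 2. P = [[1, 2, 4], [6]].
Insert 3: 3 bumps 4 from row 1; 4 bumps 6 from row 2; 6 starts row 3. P = [[1, 2, 3], [4], [6]].
Insert 5: appended to row 1. P = [[1, 2, 3, 5], [4], [6]].

So P = [[1, 2, 3, 5], [4], [6]], Q = [[1, 2, 3, 6], [4], [5]].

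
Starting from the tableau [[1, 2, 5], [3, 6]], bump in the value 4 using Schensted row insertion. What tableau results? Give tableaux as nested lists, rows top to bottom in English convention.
In row 1, 4 replaces 5 (the leftmost entry greater than 4); 5 is bumped to row 2. In row 2, 5 replaces 6 (the leftmost entry greater than 5); 6 is bumped to row 3. 6 starts a new row 3. The new tableau is [[1, 2, 4], [3, 5], [6]].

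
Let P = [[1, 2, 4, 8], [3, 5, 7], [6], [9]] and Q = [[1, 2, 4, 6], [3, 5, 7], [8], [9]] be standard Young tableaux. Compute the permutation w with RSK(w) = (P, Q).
3 6 1 7 2 9 8 5 4

Reverse the RSK construction: for i from n down to 1, find the cell of Q containing i, remove the entry at that cell from P, and reverse-bump it up through P; the value ejected from row 1 is w(i).

Step i=9: Q has 9 at row 4, column 1; remove 9 from row 4 of P and reverse-bump: 9 enters row 3 and ejects 6; 6 enters row 2 and ejects 5; 5 enters row 1 and ejects 4. So w(9) = 4. P is now [[1, 2, 5, 8], [3, 6, 7], [9]].
Step i=8: Q has 8 at row 3, column 1; remove 9 from row 3 of P and reverse-bump: 9 enters row 2 and ejects 7; 7 enters row 1 and ejects 5. So w(8) = 5. P is now [[1, 2, 7, 8], [3, 6, 9]].
Step i=7: Q has 7 at row 2, column 3; remove 9 from row 2 of P and reverse-bump: 9 enters row 1 and ejects 8. So w(7) = 8. P is now [[1, 2, 7, 9], [3, 6]].
Step i=6: Q has 6 at row 1, column 4; remove that cell from P, ejecting 9. So w(6) = 9. P is now [[1, 2, 7], [3, 6]].
Step i=5: Q has 5 at row 2, column 2; remove 6 from row 2 of P and reverse-bump: 6 enters row 1 and ejects 2. So w(5) = 2. P is now [[1, 6, 7], [3]].
Step i=4: Q has 4 at row 1, column 3; remove that cell from P, ejecting 7. So w(4) = 7. P is now [[1, 6], [3]].
Step i=3: Q has 3 at row 2, column 1; remove 3 from row 2 of P and reverse-bump: 3 enters row 1 and ejects 1. So w(3) = 1. P is now [[3, 6]].
Step i=2: Q has 2 at row 1, column 2; remove that cell from P, ejecting 6. So w(2) = 6. P is now [[3]].
Step i=1: Q has 1 at row 1, column 1; remove that cell from P, ejecting 3. So w(1) = 3. P is now [].

So w = 3 6 1 7 2 9 8 5 4.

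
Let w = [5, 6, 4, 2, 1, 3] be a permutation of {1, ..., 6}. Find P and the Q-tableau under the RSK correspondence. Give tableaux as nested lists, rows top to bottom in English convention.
Insert each entry of the permutation into P by Schensted row insertion, recording in Q the position of each new cell.

Insert 5: appended to row 1. P = [[5]].
Insert 6: appended to row 1. P = [[5, 6]].
Insert 4: 4 bumps 5 from row 1; 5 starts row 2. P = [[4, 6], [5]].
Insert 2: 2 bumps 4 from row 1; 4 bumps 5 from row 2; 5 starts row 3. P = [[2, 6], [4], [5]].
Insert 1: 1 bumps 2 from row 1; 2 bumps 4 from row 2; 4 bumps 5 from row 3; 5 starts row 4. P = [[1, 6], [2], [4], [5]].
Insert 3: 3 bumps 6 from row 1; 6 appends to row 2. P = [[1, 3], [2, 6], [4], [5]].

So P = [[1, 3], [2, 6], [4], [5]], Q = [[1, 2], [3, 6], [4], [5]].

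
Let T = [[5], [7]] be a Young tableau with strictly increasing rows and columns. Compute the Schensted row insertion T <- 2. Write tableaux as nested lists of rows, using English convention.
In row 1, 2 replaces 5 (the leftmost entry greater than 2); 5 is bumped to row 2. In row 2, 5 replaces 7 (the leftmost entry greater than 5); 7 is bumped to row 3. 7 starts a new row 3. The new tableau is [[2], [5], [7]].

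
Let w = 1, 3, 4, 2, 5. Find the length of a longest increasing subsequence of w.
4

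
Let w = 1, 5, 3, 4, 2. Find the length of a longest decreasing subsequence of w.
3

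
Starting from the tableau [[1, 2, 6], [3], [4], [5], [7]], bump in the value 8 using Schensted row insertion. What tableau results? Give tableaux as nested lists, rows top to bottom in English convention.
8 is larger than every entry of row 1, so it is appended to row 1. The new tableau is [[1, 2, 6, 8], [3], [4], [5], [7]].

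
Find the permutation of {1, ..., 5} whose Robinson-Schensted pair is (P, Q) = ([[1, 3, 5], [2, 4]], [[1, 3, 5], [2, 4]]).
Reverse the RSK construction: for i from n down to 1, find the cell of Q containing i, remove the entry at that cell from P, and reverse-bump it up through P; the value ejected from row 1 is w(i).

Step i=5: Q has 5 at row 1, column 3; remove that cell from P, ejecting 5. So w(5) = 5. P is now [[1, 3], [2, 4]].
Step i=4: Q has 4 at row 2, column 2; remove 4 from row 2 of P and reverse-bump: 4 enters row 1 and ejects 3. So w(4) = 3. P is now [[1, 4], [2]].
Step i=3: Q has 3 at row 1, column 2; remove that cell from P, ejecting 4. So w(3) = 4. P is now [[1], [2]].
Step i=2: Q has 2 at row 2, column 1; remove 2 from row 2 of P and reverse-bump: 2 enters row 1 and ejects 1. So w(2) = 1. P is now [[2]].
Step i=1: Q has 1 at row 1, column 1; remove that cell from P, ejecting 2. So w(1) = 2. P is now [].

So w = 2 1 4 3 5.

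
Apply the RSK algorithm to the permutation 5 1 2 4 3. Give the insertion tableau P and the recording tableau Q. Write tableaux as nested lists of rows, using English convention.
P = [[1, 2, 3], [4], [5]], Q = [[1, 3, 4], [2], [5]]

Insert each entry of the permutation into P by Schensted row insertion, recording in Q the position of each new cell.

Insert 5: appended to row 1. P = [[5]], Q = [[1]].
Insert 1: 1 bumps 5 from row 1; 5 starts row 2. P = [[1], [5]], Q = [[1], [2]].
Insert 2: appended to row 1. P = [[1, 2], [5]], Q = [[1, 3], [2]].
Insert 4: appended to row 1. P = [[1, 2, 4], [5]], Q = [[1, 3, 4], [2]].
Insert 3: 3 bumps 4 from row 1; 4 bumps 5 from row 2; 5 starts row 3. P = [[1, 2, 3], [4], [5]], Q = [[1, 3, 4], [2], [5]].

So P = [[1, 2, 3], [4], [5]], Q = [[1, 3, 4], [2], [5]].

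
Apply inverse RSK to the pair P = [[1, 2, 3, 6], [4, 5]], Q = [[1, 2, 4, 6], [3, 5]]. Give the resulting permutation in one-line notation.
Reverse the RSK construction: for i from n down to 1, find the cell of Q containing i, remove the entry at that cell from P, and reverse-bump it up through P; the value ejected from row 1 is w(i).

Step i=6: Q has 6 at row 1, column 4; remove that cell from P, ejecting 6. So w(6) = 6. P is now [[1, 2, 3], [4, 5]].
Step i=5: Q has 5 at row 2, column 2; remove 5 from row 2 of P and reverse-bump: 5 enters row 1 and ejects 3. So w(5) = 3. P is now [[1, 2, 5], [4]].
Step i=4: Q has 4 at row 1, column 3; remove that cell from P, ejecting 5. So w(4) = 5. P is now [[1, 2], [4]].
Step i=3: Q has 3 at row 2, column 1; remove 4 from row 2 of P and reverse-bump: 4 enters row 1 and ejects 2. So w(3) = 2. P is now [[1, 4]].
Step i=2: Q has 2 at row 1, column 2; remove that cell from P, ejecting 4. So w(2) = 4. P is now [[1]].
Step i=1: Q has 1 at row 1, column 1; remove that cell from P, ejecting 1. So w(1) = 1. P is now [].

So w = 1 4 2 5 3 6.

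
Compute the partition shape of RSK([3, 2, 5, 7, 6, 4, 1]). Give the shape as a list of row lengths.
RSK row insertion gives P = [[1, 4, 6], [2, 5], [3], [7]], which has shape [3, 2, 1, 1].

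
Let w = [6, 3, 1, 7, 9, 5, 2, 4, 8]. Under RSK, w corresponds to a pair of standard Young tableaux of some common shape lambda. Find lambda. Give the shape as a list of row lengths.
RSK row insertion gives P = [[1, 2, 4, 8], [3, 5, 9], [6, 7]], which has shape [4, 3, 2].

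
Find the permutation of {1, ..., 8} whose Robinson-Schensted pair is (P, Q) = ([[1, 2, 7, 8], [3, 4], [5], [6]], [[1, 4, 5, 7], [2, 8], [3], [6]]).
6 5 3 4 7 1 8 2

Reverse the RSK construction: for i from n down to 1, find the cell of Q containing i, remove the entry at that cell from P, and reverse-bump it up through P; the value ejected from row 1 is w(i).

Step i=8: Q has 8 at row 2, column 2; remove 4 from row 2 of P and reverse-bump: 4 enters row 1 and ejects 2. So w(8) = 2. P is now [[1, 4, 7, 8], [3], [5], [6]].
Step i=7: Q has 7 at row 1, column 4; remove that cell from P, ejecting 8. So w(7) = 8. P is now [[1, 4, 7], [3], [5], [6]].
Step i=6: Q has 6 at row 4, column 1; remove 6 from row 4 of P and reverse-bump: 6 enters row 3 and ejects 5; 5 enters row 2 and ejects 3; 3 enters row 1 and ejects 1. So w(6) = 1. P is now [[3, 4, 7], [5], [6]].
Step i=5: Q has 5 at row 1, column 3; remove that cell from P, ejecting 7. So w(5) = 7. P is now [[3, 4], [5], [6]].
Step i=4: Q has 4 at row 1, column 2; remove that cell from P, ejecting 4. So w(4) = 4. P is now [[3], [5], [6]].
Step i=3: Q has 3 at row 3, column 1; remove 6 from row 3 of P and reverse-bump: 6 enters row 2 and ejects 5; 5 enters row 1 and ejects 3. So w(3) = 3. P is now [[5], [6]].
Step i=2: Q has 2 at row 2, column 1; remove 6 from row 2 of P and reverse-bump: 6 enters row 1 and ejects 5. So w(2) = 5. P is now [[6]].
Step i=1: Q has 1 at row 1, column 1; remove that cell from P, ejecting 6. So w(1) = 6. P is now [].

So w = 6 5 3 4 7 1 8 2.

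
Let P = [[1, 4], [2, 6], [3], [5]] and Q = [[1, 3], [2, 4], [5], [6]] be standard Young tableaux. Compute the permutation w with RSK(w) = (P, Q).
5 3 6 4 2 1

Reverse the RSK construction: for i from n down to 1, find the cell of Q containing i, remove the entry at that cell from P, and reverse-bump it up through P; the value ejected from row 1 is w(i).

Step i=6: Q has 6 at row 4, column 1; remove 5 from row 4 of P and reverse-bump: 5 enters row 3 and ejects 3; 3 enters row 2 and ejects 2; 2 enters row 1 and ejects 1. So w(6) = 1. P is now [[2, 4], [3, 6], [5]].
Step i=5: Q has 5 at row 3, column 1; remove 5 from row 3 of P and reverse-bump: 5 enters row 2 and ejects 3; 3 enters row 1 and ejects 2. So w(5) = 2. P is now [[3, 4], [5, 6]].
Step i=4: Q has 4 at row 2, column 2; remove 6 from row 2 of P and reverse-bump: 6 enters row 1 and ejects 4. So w(4) = 4. P is now [[3, 6], [5]].
Step i=3: Q has 3 at row 1, column 2; remove that cell from P, ejecting 6. So w(3) = 6. P is now [[3], [5]].
Step i=2: Q has 2 at row 2, column 1; remove 5 from row 2 of P and reverse-bump: 5 enters row 1 and ejects 3. So w(2) = 3. P is now [[5]].
Step i=1: Q has 1 at row 1, column 1; remove that cell from P, ejecting 5. So w(1) = 5. P is now [].

So w = 5 3 6 4 2 1.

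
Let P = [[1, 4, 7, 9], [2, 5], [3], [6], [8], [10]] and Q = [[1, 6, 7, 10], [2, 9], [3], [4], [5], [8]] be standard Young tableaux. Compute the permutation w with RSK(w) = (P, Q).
Reverse the RSK construction: for i from n down to 1, find the cell of Q containing i, remove the entry at that cell from P, and reverse-bump it up through P; the value ejected from row 1 is w(i).

Step i=10: Q has 10 at row 1, column 4; remove that cell from P, ejecting 9. So w(10) = 9. P is now [[1, 4, 7], [2, 5], [3], [6], [8], [10]].
Step i=9: Q has 9 at row 2, column 2; remove 5 from row 2 of P and reverse-bump: 5 enters row 1 and ejects 4. So w(9) = 4. P is now [[1, 5, 7], [2], [3], [6], [8], [10]].
Step i=8: Q has 8 at row 6, column 1; remove 10 from row 6 of P and reverse-bump: 10 enters row 5 and ejects 8; 8 enters row 4 and ejects 6; 6 enters row 3 and ejects 3; 3 enters row 2 and ejects 2; 2 enters row 1 and ejects 1. So w(8) = 1. P is now [[2, 5, 7], [3], [6], [8], [10]].
Step i=7: Q has 7 at row 1, column 3; remove that cell from P, ejecting 7. So w(7) = 7. P is now [[2, 5], [3], [6], [8], [10]].
Step i=6: Q has 6 at row 1, column 2; remove that cell from P, ejecting 5. So w(6) = 5. P is now [[2], [3], [6], [8], [10]].
Step i=5: Q has 5 at row 5, column 1; remove 10 from row 5 of P and reverse-bump: 10 enters row 4 and ejects 8; 8 enters row 3 and ejects 6; 6 enters row 2 and ejects 3; 3 enters row 1 and ejects 2. So w(5) = 2. P is now [[3], [6], [8], [10]].
Step i=4: Q has 4 at row 4, column 1; remove 10 from row 4 of P and reverse-bump: 10 enters row 3 and ejects 8; 8 enters row 2 and ejects 6; 6 enters row 1 and ejects 3. So w(4) = 3. P is now [[6], [8], [10]].
Step i=3: Q has 3 at row 3, column 1; remove 10 from row 3 of P and reverse-bump: 10 enters row 2 and ejects 8; 8 enters row 1 and ejects 6. So w(3) = 6. P is now [[8], [10]].
Step i=2: Q has 2 at row 2, column 1; remove 10 from row 2 of P and reverse-bump: 10 enters row 1 and ejects 8. So w(2) = 8. P is now [[10]].
Step i=1: Q has 1 at row 1, column 1; remove that cell from P, ejecting 10. So w(1) = 10. P is now [].

So w = 10 8 6 3 2 5 7 1 4 9.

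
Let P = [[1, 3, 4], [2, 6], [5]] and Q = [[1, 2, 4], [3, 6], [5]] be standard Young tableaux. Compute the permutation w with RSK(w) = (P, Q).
2 5 3 6 1 4

Reverse the RSK construction: for i from n down to 1, find the cell of Q containing i, remove the entry at that cell from P, and reverse-bump it up through P; the value ejected from row 1 is w(i).

Step i=6: Q has 6 at row 2, column 2; remove 6 from row 2 of P and reverse-bump: 6 enters row 1 and ejects 4. So w(6) = 4. P is now [[1, 3, 6], [2], [5]].
Step i=5: Q has 5 at row 3, column 1; remove 5 from row 3 of P and reverse-bump: 5 enters row 2 and ejects 2; 2 enters row 1 and ejects 1. So w(5) = 1. P is now [[2, 3, 6], [5]].
Step i=4: Q has 4 at row 1, column 3; remove that cell from P, ejecting 6. So w(4) = 6. P is now [[2, 3], [5]].
Step i=3: Q has 3 at row 2, column 1; remove 5 from row 2 of P and reverse-bump: 5 enters row 1 and ejects 3. So w(3) = 3. P is now [[2, 5]].
Step i=2: Q has 2 at row 1, column 2; remove that cell from P, ejecting 5. So w(2) = 5. P is now [[2]].
Step i=1: Q has 1 at row 1, column 1; remove that cell from P, ejecting 2. So w(1) = 2. P is now [].

So w = 2 5 3 6 1 4.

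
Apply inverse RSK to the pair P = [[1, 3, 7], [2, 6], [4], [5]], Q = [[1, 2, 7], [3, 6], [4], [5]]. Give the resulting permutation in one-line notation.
5 6 4 2 1 3 7

Reverse the RSK construction: for i from n down to 1, find the cell of Q containing i, remove the entry at that cell from P, and reverse-bump it up through P; the value ejected from row 1 is w(i).

Step i=7: Q has 7 at row 1, column 3; remove that cell from P, ejecting 7. So w(7) = 7. P is now [[1, 3], [2, 6], [4], [5]].
Step i=6: Q has 6 at row 2, column 2; remove 6 from row 2 of P and reverse-bump: 6 enters row 1 and ejects 3. So w(6) = 3. P is now [[1, 6], [2], [4], [5]].
Step i=5: Q has 5 at row 4, column 1; remove 5 from row 4 of P and reverse-bump: 5 enters row 3 and ejects 4; 4 enters row 2 and ejects 2; 2 enters row 1 and ejects 1. So w(5) = 1. P is now [[2, 6], [4], [5]].
Step i=4: Q has 4 at row 3, column 1; remove 5 from row 3 of P and reverse-bump: 5 enters row 2 and ejects 4; 4 enters row 1 and ejects 2. So w(4) = 2. P is now [[4, 6], [5]].
Step i=3: Q has 3 at row 2, column 1; remove 5 from row 2 of P and reverse-bump: 5 enters row 1 and ejects 4. So w(3) = 4. P is now [[5, 6]].
Step i=2: Q has 2 at row 1, column 2; remove that cell from P, ejecting 6. So w(2) = 6. P is now [[5]].
Step i=1: Q has 1 at row 1, column 1; remove that cell from P, ejecting 5. So w(1) = 5. P is now [].

So w = 5 6 4 2 1 3 7.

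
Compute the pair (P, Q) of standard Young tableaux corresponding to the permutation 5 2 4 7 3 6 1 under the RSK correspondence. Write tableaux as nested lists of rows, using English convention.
Insert each entry of the permutation into P by Schensted row insertion, recording in Q the position of each new cell.

Insert 5: appended to row 1. P = [[5]], Q = [[1]].
Insert 2: 2 bumps 5 from row 1; 5 starts row 2. P = [[2], [5]], Q = [[1], [2]].
Insert 4: appended to row 1. P = [[2, 4], [5]], Q = [[1, 3], [2]].
Insert 7: appended to row 1. P = [[2, 4, 7], [5]], Q = [[1, 3, 4], [2]].
Insert 3: 3 bumps 4 from row 1; 4 bumps 5 from row 2; 5 starts row 3. P = [[2, 3, 7], [4], [5]], Q = [[1, 3, 4], [2], [5]].
Insert 6: 6 bumps 7 from row 1; 7 appends to row 2. P = [[2, 3, 6], [4, 7], [5]], Q = [[1, 3, 4], [2, 6], [5]].
Insert 1: 1 bumps 2 from row 1; 2 bumps 4 from row 2; 4 bumps 5 from row 3; 5 starts row 4. P = [[1, 3, 6], [2, 7], [4], [5]], Q = [[1, 3, 4], [2, 6], [5], [7]].

So P = [[1, 3, 6], [2, 7], [4], [5]], Q = [[1, 3, 4], [2, 6], [5], [7]].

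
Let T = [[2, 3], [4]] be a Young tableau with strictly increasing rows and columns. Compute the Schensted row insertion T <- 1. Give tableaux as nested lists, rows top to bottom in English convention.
In row 1, 1 replaces 2 (the leftmost entry greater than 1); 2 is bumped to row 2. In row 2, 2 replaces 4 (the leftmost entry greater than 2); 4 is bumped to row 3. 4 starts a new row 3. The new tableau is [[1, 3], [2], [4]].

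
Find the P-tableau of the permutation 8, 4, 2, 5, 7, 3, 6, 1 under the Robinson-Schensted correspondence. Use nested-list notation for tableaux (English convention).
P = [[1, 3, 6], [2, 5, 7], [4], [8]]

Insert 8: appended to row 1. P = [[8]].
Insert 4: 4 bumps 8 from row 1; 8 starts row 2. P = [[4], [8]].
Insert 2: 2 bumps 4 from row 1; 4 bumps 8 from row 2; 8 starts row 3. P = [[2], [4], [8]].
Insert 5: appended to row 1. P = [[2, 5], [4], [8]].
Insert 7: appended to row 1. P = [[2, 5, 7], [4], [8]].
Insert 3: 3 bumps 5 from row 1; 5 appends to row 2. P = [[2, 3, 7], [4, 5], [8]].
Insert 6: 6 bumps 7 from row 1; 7 appends to row 2. P = [[2, 3, 6], [4, 5, 7], [8]].
Insert 1: 1 bumps 2 from row 1; 2 bumps 4 from row 2; 4 bumps 8 from row 3; 8 starts row 4. P = [[1, 3, 6], [2, 5, 7], [4], [8]].

So P = [[1, 3, 6], [2, 5, 7], [4], [8]].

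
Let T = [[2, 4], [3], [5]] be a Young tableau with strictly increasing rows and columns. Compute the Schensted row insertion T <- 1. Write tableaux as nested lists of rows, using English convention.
In row 1, 1 replaces 2 (the leftmost entry greater than 1); 2 is bumped to row 2. In row 2, 2 replaces 3 (the leftmost entry greater than 2); 3 is bumped to row 3. In row 3, 3 replaces 5 (the leftmost entry greater than 3); 5 is bumped to row 4. 5 starts a new row 4. The new tableau is [[1, 4], [2], [3], [5]].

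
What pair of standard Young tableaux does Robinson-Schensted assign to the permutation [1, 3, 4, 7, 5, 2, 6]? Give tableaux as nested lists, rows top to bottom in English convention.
Insert each entry of the permutation into P by Schensted row insertion, recording in Q the position of each new cell.

Insert 1: appended to row 1. P = [[1]].
Insert 3: appended to row 1. P = [[1, 3]].
Insert 4: appended to row 1. P = [[1, 3, 4]].
Insert 7: appended to row 1. P = [[1, 3, 4, 7]].
Insert 5: 5 bumps 7 from row 1; 7 starts row 2. P = [[1, 3, 4, 5], [7]].
Insert 2: 2 bumps 3 from row 1; 3 bumps 7 from row 2; 7 starts row 3. P = [[1, 2, 4, 5], [3], [7]].
Insert 6: appended to row 1. P = [[1, 2, 4, 5, 6], [3], [7]].

So P = [[1, 2, 4, 5, 6], [3], [7]], Q = [[1, 2, 3, 4, 7], [5], [6]].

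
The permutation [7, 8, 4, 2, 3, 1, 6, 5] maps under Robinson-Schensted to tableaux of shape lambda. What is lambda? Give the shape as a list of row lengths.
Row-insert each entry into an empty tableau.

After inserting 7: P = [[7]].
After inserting 8: P = [[7, 8]].
After inserting 4: P = [[4, 8], [7]].
After inserting 2: P = [[2, 8], [4], [7]].
After inserting 3: P = [[2, 3], [4, 8], [7]].
After inserting 1: P = [[1, 3], [2, 8], [4], [7]].
After inserting 6: P = [[1, 3, 6], [2, 8], [4], [7]].
After inserting 5: P = [[1, 3, 5], [2, 6], [4, 8], [7]].

The final insertion tableau P = [[1, 3, 5], [2, 6], [4, 8], [7]] has shape [3, 2, 2, 1].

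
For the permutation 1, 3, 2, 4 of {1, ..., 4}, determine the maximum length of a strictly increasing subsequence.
3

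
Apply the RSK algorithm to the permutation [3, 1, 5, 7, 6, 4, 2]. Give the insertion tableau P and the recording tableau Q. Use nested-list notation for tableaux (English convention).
P = [[1, 2, 6], [3, 4], [5], [7]], Q = [[1, 3, 4], [2, 5], [6], [7]]

Insert each entry of the permutation into P by Schensted row insertion, recording in Q the position of each new cell.

Insert 3: appended to row 1. P = [[3]].
Insert 1: 1 bumps 3 from row 1; 3 starts row 2. P = [[1], [3]].
Insert 5: appended to row 1. P = [[1, 5], [3]].
Insert 7: appended to row 1. P = [[1, 5, 7], [3]].
Insert 6: 6 bumps 7 from row 1; 7 appends to row 2. P = [[1, 5, 6], [3, 7]].
Insert 4: 4 bumps 5 from row 1; 5 bumps 7 from row 2; 7 starts row 3. P = [[1, 4, 6], [3, 5], [7]].
Insert 2: 2 bumps 4 from row 1; 4 bumps 5 from row 2; 5 bumps 7 from row 3; 7 starts row 4. P = [[1, 2, 6], [3, 4], [5], [7]].

So P = [[1, 2, 6], [3, 4], [5], [7]], Q = [[1, 3, 4], [2, 5], [6], [7]].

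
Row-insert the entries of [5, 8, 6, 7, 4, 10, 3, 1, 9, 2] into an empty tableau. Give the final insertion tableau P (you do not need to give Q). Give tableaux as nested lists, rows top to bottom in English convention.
P = [[1, 2, 7, 9], [3, 6], [4, 10], [5], [8]]

Insert 5: appended to row 1. P = [[5]].
Insert 8: appended to row 1. P = [[5, 8]].
Insert 6: 6 bumps 8 from row 1; 8 starts row 2. P = [[5, 6], [8]].
Insert 7: appended to row 1. P = [[5, 6, 7], [8]].
Insert 4: 4 bumps 5 from row 1; 5 bumps 8 from row 2; 8 starts row 3. P = [[4, 6, 7], [5], [8]].
Insert 10: appended to row 1. P = [[4, 6, 7, 10], [5], [8]].
Insert 3: 3 bumps 4 from row 1; 4 bumps 5 from row 2; 5 bumps 8 from row 3; 8 starts row 4. P = [[3, 6, 7, 10], [4], [5], [8]].
Insert 1: 1 bumps 3 from row 1; 3 bumps 4 from row 2; 4 bumps 5 from row 3; 5 bumps 8 from row 4; 8 starts row 5. P = [[1, 6, 7, 10], [3], [4], [5], [8]].
Insert 9: 9 bumps 10 from row 1; 10 appends to row 2. P = [[1, 6, 7, 9], [3, 10], [4], [5], [8]].
Insert 2: 2 bumps 6 from row 1; 6 bumps 10 from row 2; 10 appends to row 3. P = [[1, 2, 7, 9], [3, 6], [4, 10], [5], [8]].

So P = [[1, 2, 7, 9], [3, 6], [4, 10], [5], [8]].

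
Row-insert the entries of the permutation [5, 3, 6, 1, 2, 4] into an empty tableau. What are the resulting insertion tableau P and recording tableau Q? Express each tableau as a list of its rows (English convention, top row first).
Insert each entry of the permutation into P by Schensted row insertion, recording in Q the position of each new cell.

Insert 5: appended to row 1. P = [[5]].
Insert 3: 3 bumps 5 from row 1; 5 starts row 2. P = [[3], [5]].
Insert 6: appended to row 1. P = [[3, 6], [5]].
Insert 1: 1 bumps 3 from row 1; 3 bumps 5 from row 2; 5 starts row 3. P = [[1, 6], [3], [5]].
Insert 2: 2 bumps 6 from row 1; 6 appends to row 2. P = [[1, 2], [3, 6], [5]].
Insert 4: appended to row 1. P = [[1, 2, 4], [3, 6], [5]].

So P = [[1, 2, 4], [3, 6], [5]], Q = [[1, 3, 6], [2, 5], [4]].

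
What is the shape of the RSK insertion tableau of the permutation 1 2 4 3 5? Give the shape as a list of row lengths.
Row-insert each entry into an empty tableau.

After inserting 1: P = [[1]].
After inserting 2: P = [[1, 2]].
After inserting 4: P = [[1, 2, 4]].
After inserting 3: P = [[1, 2, 3], [4]].
After inserting 5: P = [[1, 2, 3, 5], [4]].

The final insertion tableau P = [[1, 2, 3, 5], [4]] has shape [4, 1].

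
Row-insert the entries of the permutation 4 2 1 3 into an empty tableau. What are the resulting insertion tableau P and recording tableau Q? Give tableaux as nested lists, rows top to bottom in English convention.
P = [[1, 3], [2], [4]], Q = [[1, 4], [2], [3]]

Insert each entry of the permutation into P by Schensted row insertion, recording in Q the position of each new cell.

After inserting 4: P = [[4]].
After inserting 2: P = [[2], [4]].
After inserting 1: P = [[1], [2], [4]].
After inserting 3: P = [[1, 3], [2], [4]].

So P = [[1, 3], [2], [4]], Q = [[1, 4], [2], [3]].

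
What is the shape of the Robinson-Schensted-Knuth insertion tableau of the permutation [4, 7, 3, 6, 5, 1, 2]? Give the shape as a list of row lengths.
[2, 2, 2, 1]

Row-insert each entry into an empty tableau.

After inserting 4: P = [[4]].
After inserting 7: P = [[4, 7]].
After inserting 3: P = [[3, 7], [4]].
After inserting 6: P = [[3, 6], [4, 7]].
After inserting 5: P = [[3, 5], [4, 6], [7]].
After inserting 1: P = [[1, 5], [3, 6], [4], [7]].
After inserting 2: P = [[1, 2], [3, 5], [4, 6], [7]].

The final insertion tableau P = [[1, 2], [3, 5], [4, 6], [7]] has shape [2, 2, 2, 1].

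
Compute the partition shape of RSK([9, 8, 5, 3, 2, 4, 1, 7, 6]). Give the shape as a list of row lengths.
[3, 2, 1, 1, 1, 1]

RSK row insertion gives P = [[1, 4, 6], [2, 7], [3], [5], [8], [9]], which has shape [3, 2, 1, 1, 1, 1].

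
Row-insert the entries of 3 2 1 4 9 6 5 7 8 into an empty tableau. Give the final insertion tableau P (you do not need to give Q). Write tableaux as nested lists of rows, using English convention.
Insert 3: appended to row 1. P = [[3]].
Insert 2: 2 bumps 3 from row 1; 3 starts row 2. P = [[2], [3]].
Insert 1: 1 bumps 2 from row 1; 2 bumps 3 from row 2; 3 starts row 3. P = [[1], [2], [3]].
Insert 4: appended to row 1. P = [[1, 4], [2], [3]].
Insert 9: appended to row 1. P = [[1, 4, 9], [2], [3]].
Insert 6: 6 bumps 9 from row 1; 9 appends to row 2. P = [[1, 4, 6], [2, 9], [3]].
Insert 5: 5 bumps 6 from row 1; 6 bumps 9 from row 2; 9 appends to row 3. P = [[1, 4, 5], [2, 6], [3, 9]].
Insert 7: appended to row 1. P = [[1, 4, 5, 7], [2, 6], [3, 9]].
Insert 8: appended to row 1. P = [[1, 4, 5, 7, 8], [2, 6], [3, 9]].

So P = [[1, 4, 5, 7, 8], [2, 6], [3, 9]].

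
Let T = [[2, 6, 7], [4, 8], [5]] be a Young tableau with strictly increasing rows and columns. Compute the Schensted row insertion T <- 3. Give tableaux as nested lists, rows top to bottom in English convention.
In row 1, 3 replaces 6 (the leftmost entry greater than 3); 6 is bumped to row 2. In row 2, 6 replaces 8 (the leftmost entry greater than 6); 8 is bumped to row 3. 8 is appended to row 3. The new tableau is [[2, 3, 7], [4, 6], [5, 8]].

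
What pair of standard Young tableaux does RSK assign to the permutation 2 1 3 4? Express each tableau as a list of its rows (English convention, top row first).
Insert each entry of the permutation into P by Schensted row insertion, recording in Q the position of each new cell.

Insert 2: appended to row 1. P = [[2]].
Insert 1: 1 bumps 2 from row 1; 2 starts row 2. P = [[1], [2]].
Insert 3: appended to row 1. P = [[1, 3], [2]].
Insert 4: appended to row 1. P = [[1, 3, 4], [2]].

So P = [[1, 3, 4], [2]], Q = [[1, 3, 4], [2]].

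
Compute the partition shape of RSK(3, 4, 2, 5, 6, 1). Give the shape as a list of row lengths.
Row-insert each entry into an empty tableau.

After inserting 3: P = [[3]].
After inserting 4: P = [[3, 4]].
After inserting 2: P = [[2, 4], [3]].
After inserting 5: P = [[2, 4, 5], [3]].
After inserting 6: P = [[2, 4, 5, 6], [3]].
After inserting 1: P = [[1, 4, 5, 6], [2], [3]].

The final insertion tableau P = [[1, 4, 5, 6], [2], [3]] has shape [4, 1, 1].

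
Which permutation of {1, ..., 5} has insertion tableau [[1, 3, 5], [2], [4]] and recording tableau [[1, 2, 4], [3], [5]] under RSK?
2 4 3 5 1

Reverse the RSK construction: for i from n down to 1, find the cell of Q containing i, remove the entry at that cell from P, and reverse-bump it up through P; the value ejected from row 1 is w(i).

Step i=5: Q has 5 at row 3, column 1; remove 4 from row 3 of P and reverse-bump: 4 enters row 2 and ejects 2; 2 enters row 1 and ejects 1. So w(5) = 1. P is now [[2, 3, 5], [4]].
Step i=4: Q has 4 at row 1, column 3; remove that cell from P, ejecting 5. So w(4) = 5. P is now [[2, 3], [4]].
Step i=3: Q has 3 at row 2, column 1; remove 4 from row 2 of P and reverse-bump: 4 enters row 1 and ejects 3. So w(3) = 3. P is now [[2, 4]].
Step i=2: Q has 2 at row 1, column 2; remove that cell from P, ejecting 4. So w(2) = 4. P is now [[2]].
Step i=1: Q has 1 at row 1, column 1; remove that cell from P, ejecting 2. So w(1) = 2. P is now [].

So w = 2 4 3 5 1.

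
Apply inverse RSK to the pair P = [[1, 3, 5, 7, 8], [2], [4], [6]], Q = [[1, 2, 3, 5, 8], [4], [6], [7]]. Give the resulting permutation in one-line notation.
2 4 6 5 7 3 1 8

Reverse the RSK construction: for i from n down to 1, find the cell of Q containing i, remove the entry at that cell from P, and reverse-bump it up through P; the value ejected from row 1 is w(i).

Step i=8: Q has 8 at row 1, column 5; remove that cell from P, ejecting 8. So w(8) = 8. P is now [[1, 3, 5, 7], [2], [4], [6]].
Step i=7: Q has 7 at row 4, column 1; remove 6 from row 4 of P and reverse-bump: 6 enters row 3 and ejects 4; 4 enters row 2 and ejects 2; 2 enters row 1 and ejects 1. So w(7) = 1. P is now [[2, 3, 5, 7], [4], [6]].
Step i=6: Q has 6 at row 3, column 1; remove 6 from row 3 of P and reverse-bump: 6 enters row 2 and ejects 4; 4 enters row 1 and ejects 3. So w(6) = 3. P is now [[2, 4, 5, 7], [6]].
Step i=5: Q has 5 at row 1, column 4; remove that cell from P, ejecting 7. So w(5) = 7. P is now [[2, 4, 5], [6]].
Step i=4: Q has 4 at row 2, column 1; remove 6 from row 2 of P and reverse-bump: 6 enters row 1 and ejects 5. So w(4) = 5. P is now [[2, 4, 6]].
Step i=3: Q has 3 at row 1, column 3; remove that cell from P, ejecting 6. So w(3) = 6. P is now [[2, 4]].
Step i=2: Q has 2 at row 1, column 2; remove that cell from P, ejecting 4. So w(2) = 4. P is now [[2]].
Step i=1: Q has 1 at row 1, column 1; remove that cell from P, ejecting 2. So w(1) = 2. P is now [].

So w = 2 4 6 5 7 3 1 8.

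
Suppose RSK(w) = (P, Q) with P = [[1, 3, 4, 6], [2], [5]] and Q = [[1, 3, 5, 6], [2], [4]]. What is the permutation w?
5 2 3 1 4 6

Reverse the RSK construction: for i from n down to 1, find the cell of Q containing i, remove the entry at that cell from P, and reverse-bump it up through P; the value ejected from row 1 is w(i).

Step i=6: Q has 6 at row 1, column 4; remove that cell from P, ejecting 6. So w(6) = 6. P is now [[1, 3, 4], [2], [5]].
Step i=5: Q has 5 at row 1, column 3; remove that cell from P, ejecting 4. So w(5) = 4. P is now [[1, 3], [2], [5]].
Step i=4: Q has 4 at row 3, column 1; remove 5 from row 3 of P and reverse-bump: 5 enters row 2 and ejects 2; 2 enters row 1 and ejects 1. So w(4) = 1. P is now [[2, 3], [5]].
Step i=3: Q has 3 at row 1, column 2; remove that cell from P, ejecting 3. So w(3) = 3. P is now [[2], [5]].
Step i=2: Q has 2 at row 2, column 1; remove 5 from row 2 of P and reverse-bump: 5 enters row 1 and ejects 2. So w(2) = 2. P is now [[5]].
Step i=1: Q has 1 at row 1, column 1; remove that cell from P, ejecting 5. So w(1) = 5. P is now [].

So w = 5 2 3 1 4 6.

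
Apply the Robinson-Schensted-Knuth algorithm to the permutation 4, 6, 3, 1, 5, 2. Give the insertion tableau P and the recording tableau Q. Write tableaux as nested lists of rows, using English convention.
P = [[1, 2], [3, 5], [4, 6]], Q = [[1, 2], [3, 5], [4, 6]]

Insert each entry of the permutation into P by Schensted row insertion, recording in Q the position of each new cell.

After inserting 4: P = [[4]].
After inserting 6: P = [[4, 6]].
After inserting 3: P = [[3, 6], [4]].
After inserting 1: P = [[1, 6], [3], [4]].
After inserting 5: P = [[1, 5], [3, 6], [4]].
After inserting 2: P = [[1, 2], [3, 5], [4, 6]].

So P = [[1, 2], [3, 5], [4, 6]], Q = [[1, 2], [3, 5], [4, 6]].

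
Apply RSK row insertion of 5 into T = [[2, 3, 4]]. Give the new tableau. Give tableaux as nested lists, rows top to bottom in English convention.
5 is larger than every entry of row 1, so it is appended to row 1. The new tableau is [[2, 3, 4, 5]].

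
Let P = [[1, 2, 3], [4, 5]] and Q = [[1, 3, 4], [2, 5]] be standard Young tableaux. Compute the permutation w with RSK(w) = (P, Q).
4 1 2 5 3

Reverse the RSK construction: for i from n down to 1, find the cell of Q containing i, remove the entry at that cell from P, and reverse-bump it up through P; the value ejected from row 1 is w(i).

Step i=5: Q has 5 at row 2, column 2; remove 5 from row 2 of P and reverse-bump: 5 enters row 1 and ejects 3. So w(5) = 3. P is now [[1, 2, 5], [4]].
Step i=4: Q has 4 at row 1, column 3; remove that cell from P, ejecting 5. So w(4) = 5. P is now [[1, 2], [4]].
Step i=3: Q has 3 at row 1, column 2; remove that cell from P, ejecting 2. So w(3) = 2. P is now [[1], [4]].
Step i=2: Q has 2 at row 2, column 1; remove 4 from row 2 of P and reverse-bump: 4 enters row 1 and ejects 1. So w(2) = 1. P is now [[4]].
Step i=1: Q has 1 at row 1, column 1; remove that cell from P, ejecting 4. So w(1) = 4. P is now [].

So w = 4 1 2 5 3.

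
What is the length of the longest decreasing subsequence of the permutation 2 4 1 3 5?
2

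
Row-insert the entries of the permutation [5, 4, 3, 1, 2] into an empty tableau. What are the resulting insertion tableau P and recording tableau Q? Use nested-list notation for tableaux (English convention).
Insert each entry of the permutation into P by Schensted row insertion, recording in Q the position of each new cell.

Insert 5: appended to row 1. P = [[5]].
Insert 4: 4 bumps 5 from row 1; 5 starts row 2. P = [[4], [5]].
Insert 3: 3 bumps 4 from row 1; 4 bumps 5 from row 2; 5 starts row 3. P = [[3], [4], [5]].
Insert 1: 1 bumps 3 from row 1; 3 bumps 4 from row 2; 4 bumps 5 from row 3; 5 starts row 4. P = [[1], [3], [4], [5]].
Insert 2: appended to row 1. P = [[1, 2], [3], [4], [5]].

So P = [[1, 2], [3], [4], [5]], Q = [[1, 5], [2], [3], [4]].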